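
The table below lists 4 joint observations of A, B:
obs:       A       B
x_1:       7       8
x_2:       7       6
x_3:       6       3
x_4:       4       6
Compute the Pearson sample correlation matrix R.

Step 1 — column means:
  mean(A) = (7 + 7 + 6 + 4) / 4 = 24/4 = 6
  mean(B) = (8 + 6 + 3 + 6) / 4 = 23/4 = 5.75

Step 2 — sample variances and covariances s[i,j] = (1/(n-1)) · Σ_k (x_{k,i} - mean_i) · (x_{k,j} - mean_j), with n-1 = 3:
  s[A,A] = ((1)·(1) + (1)·(1) + (0)·(0) + (-2)·(-2)) / 3 = 6/3 = 2
  s[A,B] = ((1)·(2.25) + (1)·(0.25) + (0)·(-2.75) + (-2)·(0.25)) / 3 = 2/3 = 0.6667
  s[B,B] = ((2.25)·(2.25) + (0.25)·(0.25) + (-2.75)·(-2.75) + (0.25)·(0.25)) / 3 = 12.75/3 = 4.25
  Sample standard deviations s_i = √(s[i,i]):
  s(A) = √(2) = 1.4142
  s(B) = √(4.25) = 2.0616

Step 3 — r_{ij} = s_{ij} / (s_i · s_j):
  r[A,A] = 1 (diagonal).
  r[A,B] = 0.6667 / (1.4142 · 2.0616) = 0.6667 / 2.9155 = 0.2287
  r[B,B] = 1 (diagonal).

R is symmetric with unit diagonal. Assembling:

R = [[1, 0.2287],
 [0.2287, 1]]


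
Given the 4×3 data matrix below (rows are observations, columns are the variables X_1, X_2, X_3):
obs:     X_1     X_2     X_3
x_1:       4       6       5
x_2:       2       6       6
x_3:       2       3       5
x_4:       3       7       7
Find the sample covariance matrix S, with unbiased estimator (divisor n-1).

Step 1 — column means:
  mean(X_1) = (4 + 2 + 2 + 3) / 4 = 11/4 = 2.75
  mean(X_2) = (6 + 6 + 3 + 7) / 4 = 22/4 = 5.5
  mean(X_3) = (5 + 6 + 5 + 7) / 4 = 23/4 = 5.75

Step 2 — sample covariance S[i,j] = (1/(n-1)) · Σ_k (x_{k,i} - mean_i) · (x_{k,j} - mean_j), with n-1 = 3.
  S[X_1,X_1] = ((1.25)·(1.25) + (-0.75)·(-0.75) + (-0.75)·(-0.75) + (0.25)·(0.25)) / 3 = 2.75/3 = 0.9167
  S[X_1,X_2] = ((1.25)·(0.5) + (-0.75)·(0.5) + (-0.75)·(-2.5) + (0.25)·(1.5)) / 3 = 2.5/3 = 0.8333
  S[X_1,X_3] = ((1.25)·(-0.75) + (-0.75)·(0.25) + (-0.75)·(-0.75) + (0.25)·(1.25)) / 3 = -0.25/3 = -0.0833
  S[X_2,X_2] = ((0.5)·(0.5) + (0.5)·(0.5) + (-2.5)·(-2.5) + (1.5)·(1.5)) / 3 = 9/3 = 3
  S[X_2,X_3] = ((0.5)·(-0.75) + (0.5)·(0.25) + (-2.5)·(-0.75) + (1.5)·(1.25)) / 3 = 3.5/3 = 1.1667
  S[X_3,X_3] = ((-0.75)·(-0.75) + (0.25)·(0.25) + (-0.75)·(-0.75) + (1.25)·(1.25)) / 3 = 2.75/3 = 0.9167

S is symmetric (S[j,i] = S[i,j]). Assembling:

S = [[0.9167, 0.8333, -0.0833],
 [0.8333, 3, 1.1667],
 [-0.0833, 1.1667, 0.9167]]


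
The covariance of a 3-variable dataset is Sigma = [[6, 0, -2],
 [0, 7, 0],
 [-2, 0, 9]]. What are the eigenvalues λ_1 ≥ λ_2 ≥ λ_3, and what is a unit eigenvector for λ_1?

Step 1 — characteristic polynomial p(λ) = det(λI - Sigma) = λ³ - tr·λ² + c_1·λ - det, where tr = trace, c_1 = sum of the principal 2×2 minors, det = det(Sigma):
  tr = 6 + 7 + 9 = 22,
  c_1 = (6·7 - (0)²) + (6·9 - (-2)²) + (7·9 - (0)²) = 42 + 50 + 63 = 155,
  det = 6·(7·9 - (0)²) - (0)·((0)·9 - (0)·(-2)) + (-2)·((0)·(0) - 7·(-2)) = 6·(63) - (0)·(0) + (-2)·(14) = 350.
  So p(λ) = λ³ - 22λ² + 155λ - 350.
Step 2 — look for an integer root (rational root theorem: any rational root is an integer divisor of 350). Testing λ = 5:
  p(5) = 125 - 550 + 775 - 350 = 0  ✓
  Dividing out (λ - 5): p(λ) = (λ - 5)(λ² - 17λ + 70).
Step 3 — remaining eigenvalues from the quadratic λ² - 17λ + 70 = 0:
  Δ = 17² - 4·70 = 289 - 280 = 9,  λ = (17 ± √9)/2 = (17 ± 3)/2 = 10 or 7.
  Sorted: λ_1 = 10,  λ_2 = 7,  λ_3 = 5  (check: sum = 22 = tr ✓).

Step 4 — unit eigenvector for λ_1 = 10: v spans the null space of (Sigma - λ_1 I), whose rows are
  r_1 = (-4, 0, -2),  r_2 = (0, -3, 0),  r_3 = (-2, 0, -1).
  v is orthogonal to every row, so take v ∝ r_1 × r_2 = ((0)·(0) - (-2)·(-3), (-2)·(0) - (-4)·(0), (-4)·(-3) - (0)·(0)) = (-6, 0, 12).
  Rescale (divide by 6; multiply by -1 so the first nonzero entry is positive): u = (1, 0, -2).
  ||u|| = √((1)² + (0)² + (-2)²) = √(5) ≈ 2.2361,  v_1 = u/||u|| ≈ (0.4472, 0, -0.8944) (||v_1|| = 1).

λ_1 = 10,  λ_2 = 7,  λ_3 = 5;  v_1 ≈ (0.4472, 0, -0.8944)


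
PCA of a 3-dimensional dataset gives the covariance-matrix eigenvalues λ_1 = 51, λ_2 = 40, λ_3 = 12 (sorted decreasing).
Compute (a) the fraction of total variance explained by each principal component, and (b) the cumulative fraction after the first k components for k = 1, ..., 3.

Step 1 — total variance = trace(Sigma) = Σ λ_i = 51 + 40 + 12 = 103.

Step 2 — fraction explained by component i = λ_i / Σ λ:
  PC1: 51/103 = 0.4951
  PC2: 40/103 = 0.3883
  PC3: 12/103 = 0.1165

Step 3 — cumulative fraction after k components = (λ_1 + ... + λ_k) / Σ λ:
  k = 1: 51/103 = 0.4951
  k = 2: (51 + 40)/103 = 91/103 = 0.8835
  k = 3: (51 + 40 + 12)/103 = 103/103 = 1

Summary (fraction, with percent):

explained: PC1 0.4951 (49.51%), PC2 0.3883 (38.83%), PC3 0.1165 (11.65%);  cumulative: 0.4951, 0.8835, 1


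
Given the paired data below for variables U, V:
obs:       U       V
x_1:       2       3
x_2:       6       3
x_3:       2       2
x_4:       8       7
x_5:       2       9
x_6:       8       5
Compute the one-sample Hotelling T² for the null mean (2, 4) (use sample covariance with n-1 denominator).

Step 1 — sample mean vector:
  mean(U) = (2 + 6 + 2 + 8 + 2 + 8) / 6 = 28/6 = 4.6667
  mean(V) = (3 + 3 + 2 + 7 + 9 + 5) / 6 = 29/6 = 4.8333
  x̄ = (4.6667, 4.8333),  deviation x̄ - mu_0 = (4.6667, 4.8333) - (2, 4) = (2.6667, 0.8333).

Step 2 — sample covariance matrix, S[i,j] = (1/(n-1)) · Σ_k (x_{k,i} - mean_i) · (x_{k,j} - mean_j), divisor n-1 = 5:
  S[U,U] = ((-2.6667)·(-2.6667) + (1.3333)·(1.3333) + (-2.6667)·(-2.6667) + (3.3333)·(3.3333) + (-2.6667)·(-2.6667) + (3.3333)·(3.3333)) / 5 = 45.3333/5 = 9.0667
  S[U,V] = ((-2.6667)·(-1.8333) + (1.3333)·(-1.8333) + (-2.6667)·(-2.8333) + (3.3333)·(2.1667) + (-2.6667)·(4.1667) + (3.3333)·(0.1667)) / 5 = 6.6667/5 = 1.3333
  S[V,V] = ((-1.8333)·(-1.8333) + (-1.8333)·(-1.8333) + (-2.8333)·(-2.8333) + (2.1667)·(2.1667) + (4.1667)·(4.1667) + (0.1667)·(0.1667)) / 5 = 36.8333/5 = 7.3667
  S = [[9.0667, 1.3333],
 [1.3333, 7.3667]].

Step 3 — invert S. det(S) = 9.0667·7.3667 - (1.3333)² = 65.0133.
  S^{-1} = (1/det) · [[d, -b], [-b, a]] = [[0.1133, -0.0205],
 [-0.0205, 0.1395]].

Step 4 — quadratic form (x̄ - mu_0)^T · S^{-1} · (x̄ - mu_0):
  S^{-1} · (x̄ - mu_0) = (0.2851, 0.0615),
  (x̄ - mu_0)^T · [...] = (2.6667)·(0.2851) + (0.8333)·(0.0615) = 0.8115.

Step 5 — scale by n: T² = 6 · 0.8115 = 4.8687.

T² ≈ 4.8687


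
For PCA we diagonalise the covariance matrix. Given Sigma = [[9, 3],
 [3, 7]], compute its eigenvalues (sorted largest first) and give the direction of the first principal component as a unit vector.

Step 1 — characteristic polynomial of 2×2 Sigma:
  det(Sigma - λI) = λ² - trace · λ + det = 0.
  trace = 9 + 7 = 16, det = 9·7 - (3)² = 54.
Step 2 — discriminant:
  Δ = trace² - 4·det = 256 - 216 = 40.
Step 3 — eigenvalues:
  λ = (trace ± √Δ)/2 = (16 ± 6.3246)/2,
  λ_1 = 11.1623,  λ_2 = 4.8377.

Step 4 — unit eigenvector for λ_1: solve (Sigma - λ_1 I)v = 0. First row:
  (9 - 11.1623)·v_x + (3)·v_y = 0, i.e. (-2.1623)·v_x + (3)·v_y = 0,
  so v ∝ (b, λ_1 - a) = (3, 2.1623) = u.
  ||u|| = √((3)² + (2.1623)²) = √(13.6754) ≈ 3.698,
  v_1 = u/||u|| ≈ (0.8112, 0.5847) (||v_1|| = 1).

λ_1 = 11.1623,  λ_2 = 4.8377;  v_1 ≈ (0.8112, 0.5847)


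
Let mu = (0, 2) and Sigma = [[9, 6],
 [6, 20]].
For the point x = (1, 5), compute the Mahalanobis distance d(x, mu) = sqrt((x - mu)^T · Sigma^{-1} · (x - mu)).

Step 1 — centre the observation: (x - mu) = (1, 3).

Step 2 — invert Sigma. det(Sigma) = 9·20 - (6)² = 144.
  Sigma^{-1} = (1/det) · [[d, -b], [-b, a]] = [[0.1389, -0.0417],
 [-0.0417, 0.0625]].

Step 3 — form the quadratic (x - mu)^T · Sigma^{-1} · (x - mu):
  Sigma^{-1} · (x - mu) = (0.0139, 0.1458).
  (x - mu)^T · [Sigma^{-1} · (x - mu)] = (1)·(0.0139) + (3)·(0.1458) = 0.4514.

Step 4 — take square root: d = √(0.4514) ≈ 0.6719.

d(x, mu) = √(0.4514) ≈ 0.6719


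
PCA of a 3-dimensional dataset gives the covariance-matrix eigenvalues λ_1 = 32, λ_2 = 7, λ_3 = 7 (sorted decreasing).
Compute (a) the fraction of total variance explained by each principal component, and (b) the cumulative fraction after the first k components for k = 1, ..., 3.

Step 1 — total variance = trace(Sigma) = Σ λ_i = 32 + 7 + 7 = 46.

Step 2 — fraction explained by component i = λ_i / Σ λ:
  PC1: 32/46 = 0.6957
  PC2: 7/46 = 0.1522
  PC3: 7/46 = 0.1522

Step 3 — cumulative fraction after k components = (λ_1 + ... + λ_k) / Σ λ:
  k = 1: 32/46 = 0.6957
  k = 2: (32 + 7)/46 = 39/46 = 0.8478
  k = 3: (32 + 7 + 7)/46 = 46/46 = 1

Summary (fraction, with percent):

explained: PC1 0.6957 (69.57%), PC2 0.1522 (15.22%), PC3 0.1522 (15.22%);  cumulative: 0.6957, 0.8478, 1


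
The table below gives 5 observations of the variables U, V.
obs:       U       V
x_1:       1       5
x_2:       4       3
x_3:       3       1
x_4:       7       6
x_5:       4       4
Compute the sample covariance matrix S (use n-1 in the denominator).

Step 1 — column means:
  mean(U) = (1 + 4 + 3 + 7 + 4) / 5 = 19/5 = 3.8
  mean(V) = (5 + 3 + 1 + 6 + 4) / 5 = 19/5 = 3.8

Step 2 — sample covariance S[i,j] = (1/(n-1)) · Σ_k (x_{k,i} - mean_i) · (x_{k,j} - mean_j), with n-1 = 4.
  S[U,U] = ((-2.8)·(-2.8) + (0.2)·(0.2) + (-0.8)·(-0.8) + (3.2)·(3.2) + (0.2)·(0.2)) / 4 = 18.8/4 = 4.7
  S[U,V] = ((-2.8)·(1.2) + (0.2)·(-0.8) + (-0.8)·(-2.8) + (3.2)·(2.2) + (0.2)·(0.2)) / 4 = 5.8/4 = 1.45
  S[V,V] = ((1.2)·(1.2) + (-0.8)·(-0.8) + (-2.8)·(-2.8) + (2.2)·(2.2) + (0.2)·(0.2)) / 4 = 14.8/4 = 3.7

S is symmetric (S[j,i] = S[i,j]). Assembling:

S = [[4.7, 1.45],
 [1.45, 3.7]]


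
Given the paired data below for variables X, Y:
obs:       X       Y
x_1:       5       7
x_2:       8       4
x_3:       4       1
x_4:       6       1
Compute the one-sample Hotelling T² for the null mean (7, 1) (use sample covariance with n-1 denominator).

Step 1 — sample mean vector:
  mean(X) = (5 + 8 + 4 + 6) / 4 = 23/4 = 5.75
  mean(Y) = (7 + 4 + 1 + 1) / 4 = 13/4 = 3.25
  x̄ = (5.75, 3.25),  deviation x̄ - mu_0 = (5.75, 3.25) - (7, 1) = (-1.25, 2.25).

Step 2 — sample covariance matrix, S[i,j] = (1/(n-1)) · Σ_k (x_{k,i} - mean_i) · (x_{k,j} - mean_j), divisor n-1 = 3:
  S[X,X] = ((-0.75)·(-0.75) + (2.25)·(2.25) + (-1.75)·(-1.75) + (0.25)·(0.25)) / 3 = 8.75/3 = 2.9167
  S[X,Y] = ((-0.75)·(3.75) + (2.25)·(0.75) + (-1.75)·(-2.25) + (0.25)·(-2.25)) / 3 = 2.25/3 = 0.75
  S[Y,Y] = ((3.75)·(3.75) + (0.75)·(0.75) + (-2.25)·(-2.25) + (-2.25)·(-2.25)) / 3 = 24.75/3 = 8.25
  S = [[2.9167, 0.75],
 [0.75, 8.25]].

Step 3 — invert S. det(S) = 2.9167·8.25 - (0.75)² = 23.5.
  S^{-1} = (1/det) · [[d, -b], [-b, a]] = [[0.3511, -0.0319],
 [-0.0319, 0.1241]].

Step 4 — quadratic form (x̄ - mu_0)^T · S^{-1} · (x̄ - mu_0):
  S^{-1} · (x̄ - mu_0) = (-0.5106, 0.3191),
  (x̄ - mu_0)^T · [...] = (-1.25)·(-0.5106) + (2.25)·(0.3191) = 1.3564.

Step 5 — scale by n: T² = 4 · 1.3564 = 5.4255.

T² ≈ 5.4255


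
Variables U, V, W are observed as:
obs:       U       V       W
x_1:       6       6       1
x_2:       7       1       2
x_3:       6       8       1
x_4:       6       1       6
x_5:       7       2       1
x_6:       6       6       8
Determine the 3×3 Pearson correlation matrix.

Step 1 — column means:
  mean(U) = (6 + 7 + 6 + 6 + 7 + 6) / 6 = 38/6 = 6.3333
  mean(V) = (6 + 1 + 8 + 1 + 2 + 6) / 6 = 24/6 = 4
  mean(W) = (1 + 2 + 1 + 6 + 1 + 8) / 6 = 19/6 = 3.1667

Step 2 — sample variances and covariances s[i,j] = (1/(n-1)) · Σ_k (x_{k,i} - mean_i) · (x_{k,j} - mean_j), with n-1 = 5:
  s[U,U] = ((-0.3333)·(-0.3333) + (0.6667)·(0.6667) + (-0.3333)·(-0.3333) + (-0.3333)·(-0.3333) + (0.6667)·(0.6667) + (-0.3333)·(-0.3333)) / 5 = 1.3333/5 = 0.2667
  s[U,V] = ((-0.3333)·(2) + (0.6667)·(-3) + (-0.3333)·(4) + (-0.3333)·(-3) + (0.6667)·(-2) + (-0.3333)·(2)) / 5 = -5/5 = -1
  s[U,W] = ((-0.3333)·(-2.1667) + (0.6667)·(-1.1667) + (-0.3333)·(-2.1667) + (-0.3333)·(2.8333) + (0.6667)·(-2.1667) + (-0.3333)·(4.8333)) / 5 = -3.3333/5 = -0.6667
  s[V,V] = ((2)·(2) + (-3)·(-3) + (4)·(4) + (-3)·(-3) + (-2)·(-2) + (2)·(2)) / 5 = 46/5 = 9.2
  s[V,W] = ((2)·(-2.1667) + (-3)·(-1.1667) + (4)·(-2.1667) + (-3)·(2.8333) + (-2)·(-2.1667) + (2)·(4.8333)) / 5 = -4/5 = -0.8
  s[W,W] = ((-2.1667)·(-2.1667) + (-1.1667)·(-1.1667) + (-2.1667)·(-2.1667) + (2.8333)·(2.8333) + (-2.1667)·(-2.1667) + (4.8333)·(4.8333)) / 5 = 46.8333/5 = 9.3667
  Sample standard deviations s_i = √(s[i,i]):
  s(U) = √(0.2667) = 0.5164
  s(V) = √(9.2) = 3.0332
  s(W) = √(9.3667) = 3.0605

Step 3 — r_{ij} = s_{ij} / (s_i · s_j):
  r[U,U] = 1 (diagonal).
  r[U,V] = -1 / (0.5164 · 3.0332) = -1 / 1.5663 = -0.6384
  r[U,W] = -0.6667 / (0.5164 · 3.0605) = -0.6667 / 1.5804 = -0.4218
  r[V,V] = 1 (diagonal).
  r[V,W] = -0.8 / (3.0332 · 3.0605) = -0.8 / 9.283 = -0.0862
  r[W,W] = 1 (diagonal).

R is symmetric with unit diagonal. Assembling:

R = [[1, -0.6384, -0.4218],
 [-0.6384, 1, -0.0862],
 [-0.4218, -0.0862, 1]]


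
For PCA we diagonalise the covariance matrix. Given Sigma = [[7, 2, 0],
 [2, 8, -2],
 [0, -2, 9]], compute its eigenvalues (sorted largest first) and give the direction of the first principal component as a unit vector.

Step 1 — characteristic polynomial p(λ) = det(λI - Sigma) = λ³ - tr·λ² + c_1·λ - det, where tr = trace, c_1 = sum of the principal 2×2 minors, det = det(Sigma):
  tr = 7 + 8 + 9 = 24,
  c_1 = (7·8 - (2)²) + (7·9 - (0)²) + (8·9 - (-2)²) = 52 + 63 + 68 = 183,
  det = 7·(8·9 - (-2)²) - (2)·((2)·9 - (-2)·(0)) + (0)·((2)·(-2) - 8·(0)) = 7·(68) - (2)·(18) + (0)·(-4) = 440.
  So p(λ) = λ³ - 24λ² + 183λ - 440.
Step 2 — look for an integer root (rational root theorem: any rational root is an integer divisor of 440). Testing λ = 5:
  p(5) = 125 - 600 + 915 - 440 = 0  ✓
  Dividing out (λ - 5): p(λ) = (λ - 5)(λ² - 19λ + 88).
Step 3 — remaining eigenvalues from the quadratic λ² - 19λ + 88 = 0:
  Δ = 19² - 4·88 = 361 - 352 = 9,  λ = (19 ± √9)/2 = (19 ± 3)/2 = 11 or 8.
  Sorted: λ_1 = 11,  λ_2 = 8,  λ_3 = 5  (check: sum = 24 = tr ✓).

Step 4 — unit eigenvector for λ_1 = 11: v spans the null space of (Sigma - λ_1 I), whose rows are
  r_1 = (-4, 2, 0),  r_2 = (2, -3, -2),  r_3 = (0, -2, -2).
  v is orthogonal to every row, so take v ∝ r_1 × r_2 = ((2)·(-2) - (0)·(-3), (0)·(2) - (-4)·(-2), (-4)·(-3) - (2)·(2)) = (-4, -8, 8).
  Rescale (divide by 4; multiply by -1 so the first nonzero entry is positive): u = (1, 2, -2).
  ||u|| = √((1)² + (2)² + (-2)²) = √(9) = 3,  v_1 = u/||u|| ≈ (0.3333, 0.6667, -0.6667) (||v_1|| = 1).

λ_1 = 11,  λ_2 = 8,  λ_3 = 5;  v_1 ≈ (0.3333, 0.6667, -0.6667)


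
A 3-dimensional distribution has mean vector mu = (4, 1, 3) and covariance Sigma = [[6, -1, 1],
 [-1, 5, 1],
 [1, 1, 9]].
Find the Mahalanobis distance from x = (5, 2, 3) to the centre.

Step 1 — centre the observation: (x - mu) = (1, 1, 0).

Step 2 — invert Sigma (cofactor / det for 3×3, or solve directly):
  Sigma^{-1} = [[0.1774, 0.0403, -0.0242],
 [0.0403, 0.2137, -0.0282],
 [-0.0242, -0.0282, 0.1169]].

Step 3 — form the quadratic (x - mu)^T · Sigma^{-1} · (x - mu):
  Sigma^{-1} · (x - mu) = (0.2177, 0.254, -0.0524).
  (x - mu)^T · [Sigma^{-1} · (x - mu)] = (1)·(0.2177) + (1)·(0.254) + (0)·(-0.0524) = 0.4718.

Step 4 — take square root: d = √(0.4718) ≈ 0.6869.

d(x, mu) = √(0.4718) ≈ 0.6869


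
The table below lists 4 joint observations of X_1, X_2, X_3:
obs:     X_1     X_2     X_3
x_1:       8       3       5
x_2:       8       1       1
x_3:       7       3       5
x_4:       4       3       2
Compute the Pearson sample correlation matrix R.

Step 1 — column means:
  mean(X_1) = (8 + 8 + 7 + 4) / 4 = 27/4 = 6.75
  mean(X_2) = (3 + 1 + 3 + 3) / 4 = 10/4 = 2.5
  mean(X_3) = (5 + 1 + 5 + 2) / 4 = 13/4 = 3.25

Step 2 — sample variances and covariances s[i,j] = (1/(n-1)) · Σ_k (x_{k,i} - mean_i) · (x_{k,j} - mean_j), with n-1 = 3:
  s[X_1,X_1] = ((1.25)·(1.25) + (1.25)·(1.25) + (0.25)·(0.25) + (-2.75)·(-2.75)) / 3 = 10.75/3 = 3.5833
  s[X_1,X_2] = ((1.25)·(0.5) + (1.25)·(-1.5) + (0.25)·(0.5) + (-2.75)·(0.5)) / 3 = -2.5/3 = -0.8333
  s[X_1,X_3] = ((1.25)·(1.75) + (1.25)·(-2.25) + (0.25)·(1.75) + (-2.75)·(-1.25)) / 3 = 3.25/3 = 1.0833
  s[X_2,X_2] = ((0.5)·(0.5) + (-1.5)·(-1.5) + (0.5)·(0.5) + (0.5)·(0.5)) / 3 = 3/3 = 1
  s[X_2,X_3] = ((0.5)·(1.75) + (-1.5)·(-2.25) + (0.5)·(1.75) + (0.5)·(-1.25)) / 3 = 4.5/3 = 1.5
  s[X_3,X_3] = ((1.75)·(1.75) + (-2.25)·(-2.25) + (1.75)·(1.75) + (-1.25)·(-1.25)) / 3 = 12.75/3 = 4.25
  Sample standard deviations s_i = √(s[i,i]):
  s(X_1) = √(3.5833) = 1.893
  s(X_2) = √(1) = 1
  s(X_3) = √(4.25) = 2.0616

Step 3 — r_{ij} = s_{ij} / (s_i · s_j):
  r[X_1,X_1] = 1 (diagonal).
  r[X_1,X_2] = -0.8333 / (1.893 · 1) = -0.8333 / 1.893 = -0.4402
  r[X_1,X_3] = 1.0833 / (1.893 · 2.0616) = 1.0833 / 3.9025 = 0.2776
  r[X_2,X_2] = 1 (diagonal).
  r[X_2,X_3] = 1.5 / (1 · 2.0616) = 1.5 / 2.0616 = 0.7276
  r[X_3,X_3] = 1 (diagonal).

R is symmetric with unit diagonal. Assembling:

R = [[1, -0.4402, 0.2776],
 [-0.4402, 1, 0.7276],
 [0.2776, 0.7276, 1]]


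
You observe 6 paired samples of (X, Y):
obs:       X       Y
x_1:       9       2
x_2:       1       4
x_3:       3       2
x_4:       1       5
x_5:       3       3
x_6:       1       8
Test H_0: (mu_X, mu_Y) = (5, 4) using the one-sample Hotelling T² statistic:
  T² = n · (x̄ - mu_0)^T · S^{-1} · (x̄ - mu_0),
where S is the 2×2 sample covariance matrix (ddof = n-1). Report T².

Step 1 — sample mean vector:
  mean(X) = (9 + 1 + 3 + 1 + 3 + 1) / 6 = 18/6 = 3
  mean(Y) = (2 + 4 + 2 + 5 + 3 + 8) / 6 = 24/6 = 4
  x̄ = (3, 4),  deviation x̄ - mu_0 = (3, 4) - (5, 4) = (-2, 0).

Step 2 — sample covariance matrix, S[i,j] = (1/(n-1)) · Σ_k (x_{k,i} - mean_i) · (x_{k,j} - mean_j), divisor n-1 = 5:
  S[X,X] = ((6)·(6) + (-2)·(-2) + (0)·(0) + (-2)·(-2) + (0)·(0) + (-2)·(-2)) / 5 = 48/5 = 9.6
  S[X,Y] = ((6)·(-2) + (-2)·(0) + (0)·(-2) + (-2)·(1) + (0)·(-1) + (-2)·(4)) / 5 = -22/5 = -4.4
  S[Y,Y] = ((-2)·(-2) + (0)·(0) + (-2)·(-2) + (1)·(1) + (-1)·(-1) + (4)·(4)) / 5 = 26/5 = 5.2
  S = [[9.6, -4.4],
 [-4.4, 5.2]].

Step 3 — invert S. det(S) = 9.6·5.2 - (-4.4)² = 30.56.
  S^{-1} = (1/det) · [[d, -b], [-b, a]] = [[0.1702, 0.144],
 [0.144, 0.3141]].

Step 4 — quadratic form (x̄ - mu_0)^T · S^{-1} · (x̄ - mu_0):
  S^{-1} · (x̄ - mu_0) = (-0.3403, -0.288),
  (x̄ - mu_0)^T · [...] = (-2)·(-0.3403) + (0)·(-0.288) = 0.6806.

Step 5 — scale by n: T² = 6 · 0.6806 = 4.0838.

T² ≈ 4.0838


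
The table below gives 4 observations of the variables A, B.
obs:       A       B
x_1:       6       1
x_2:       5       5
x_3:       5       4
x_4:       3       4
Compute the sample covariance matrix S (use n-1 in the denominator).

Step 1 — column means:
  mean(A) = (6 + 5 + 5 + 3) / 4 = 19/4 = 4.75
  mean(B) = (1 + 5 + 4 + 4) / 4 = 14/4 = 3.5

Step 2 — sample covariance S[i,j] = (1/(n-1)) · Σ_k (x_{k,i} - mean_i) · (x_{k,j} - mean_j), with n-1 = 3.
  S[A,A] = ((1.25)·(1.25) + (0.25)·(0.25) + (0.25)·(0.25) + (-1.75)·(-1.75)) / 3 = 4.75/3 = 1.5833
  S[A,B] = ((1.25)·(-2.5) + (0.25)·(1.5) + (0.25)·(0.5) + (-1.75)·(0.5)) / 3 = -3.5/3 = -1.1667
  S[B,B] = ((-2.5)·(-2.5) + (1.5)·(1.5) + (0.5)·(0.5) + (0.5)·(0.5)) / 3 = 9/3 = 3

S is symmetric (S[j,i] = S[i,j]). Assembling:

S = [[1.5833, -1.1667],
 [-1.1667, 3]]


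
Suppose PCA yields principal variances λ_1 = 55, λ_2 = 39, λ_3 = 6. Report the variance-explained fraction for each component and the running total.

Step 1 — total variance = trace(Sigma) = Σ λ_i = 55 + 39 + 6 = 100.

Step 2 — fraction explained by component i = λ_i / Σ λ:
  PC1: 55/100 = 0.55
  PC2: 39/100 = 0.39
  PC3: 6/100 = 0.06

Step 3 — cumulative fraction after k components = (λ_1 + ... + λ_k) / Σ λ:
  k = 1: 55/100 = 0.55
  k = 2: (55 + 39)/100 = 94/100 = 0.94
  k = 3: (55 + 39 + 6)/100 = 100/100 = 1

Summary (fraction, with percent):

explained: PC1 0.55 (55%), PC2 0.39 (39%), PC3 0.06 (6%);  cumulative: 0.55, 0.94, 1


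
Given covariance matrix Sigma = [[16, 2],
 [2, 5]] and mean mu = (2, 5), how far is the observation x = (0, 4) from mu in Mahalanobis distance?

Step 1 — centre the observation: (x - mu) = (-2, -1).

Step 2 — invert Sigma. det(Sigma) = 16·5 - (2)² = 76.
  Sigma^{-1} = (1/det) · [[d, -b], [-b, a]] = [[0.0658, -0.0263],
 [-0.0263, 0.2105]].

Step 3 — form the quadratic (x - mu)^T · Sigma^{-1} · (x - mu):
  Sigma^{-1} · (x - mu) = (-0.1053, -0.1579).
  (x - mu)^T · [Sigma^{-1} · (x - mu)] = (-2)·(-0.1053) + (-1)·(-0.1579) = 0.3684.

Step 4 — take square root: d = √(0.3684) ≈ 0.607.

d(x, mu) = √(0.3684) ≈ 0.607


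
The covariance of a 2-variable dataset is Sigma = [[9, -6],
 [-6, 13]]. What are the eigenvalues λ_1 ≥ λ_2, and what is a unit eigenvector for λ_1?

Step 1 — characteristic polynomial of 2×2 Sigma:
  det(Sigma - λI) = λ² - trace · λ + det = 0.
  trace = 9 + 13 = 22, det = 9·13 - (-6)² = 81.
Step 2 — discriminant:
  Δ = trace² - 4·det = 484 - 324 = 160.
Step 3 — eigenvalues:
  λ = (trace ± √Δ)/2 = (22 ± 12.6491)/2,
  λ_1 = 17.3246,  λ_2 = 4.6754.

Step 4 — unit eigenvector for λ_1: solve (Sigma - λ_1 I)v = 0. First row:
  (9 - 17.3246)·v_x + (-6)·v_y = 0, i.e. (-8.3246)·v_x + (-6)·v_y = 0,
  so v ∝ (b, λ_1 - a) = (-6, 8.3246); multiply by -1 so the first entry is positive: u = (6, -8.3246).
  ||u|| = √((6)² + (-8.3246)²) = √(105.2982) ≈ 10.2615,
  v_1 = u/||u|| ≈ (0.5847, -0.8112) (||v_1|| = 1).

λ_1 = 17.3246,  λ_2 = 4.6754;  v_1 ≈ (0.5847, -0.8112)


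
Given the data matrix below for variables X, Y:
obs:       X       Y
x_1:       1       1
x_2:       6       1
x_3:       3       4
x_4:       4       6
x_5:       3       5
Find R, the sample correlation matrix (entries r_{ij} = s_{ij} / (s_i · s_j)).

Step 1 — column means:
  mean(X) = (1 + 6 + 3 + 4 + 3) / 5 = 17/5 = 3.4
  mean(Y) = (1 + 1 + 4 + 6 + 5) / 5 = 17/5 = 3.4

Step 2 — sample variances and covariances s[i,j] = (1/(n-1)) · Σ_k (x_{k,i} - mean_i) · (x_{k,j} - mean_j), with n-1 = 4:
  s[X,X] = ((-2.4)·(-2.4) + (2.6)·(2.6) + (-0.4)·(-0.4) + (0.6)·(0.6) + (-0.4)·(-0.4)) / 4 = 13.2/4 = 3.3
  s[X,Y] = ((-2.4)·(-2.4) + (2.6)·(-2.4) + (-0.4)·(0.6) + (0.6)·(2.6) + (-0.4)·(1.6)) / 4 = 0.2/4 = 0.05
  s[Y,Y] = ((-2.4)·(-2.4) + (-2.4)·(-2.4) + (0.6)·(0.6) + (2.6)·(2.6) + (1.6)·(1.6)) / 4 = 21.2/4 = 5.3
  Sample standard deviations s_i = √(s[i,i]):
  s(X) = √(3.3) = 1.8166
  s(Y) = √(5.3) = 2.3022

Step 3 — r_{ij} = s_{ij} / (s_i · s_j):
  r[X,X] = 1 (diagonal).
  r[X,Y] = 0.05 / (1.8166 · 2.3022) = 0.05 / 4.1821 = 0.012
  r[Y,Y] = 1 (diagonal).

R is symmetric with unit diagonal. Assembling:

R = [[1, 0.012],
 [0.012, 1]]


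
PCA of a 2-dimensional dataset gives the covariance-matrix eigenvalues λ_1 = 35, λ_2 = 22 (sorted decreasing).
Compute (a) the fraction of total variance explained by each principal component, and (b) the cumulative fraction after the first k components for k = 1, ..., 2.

Step 1 — total variance = trace(Sigma) = Σ λ_i = 35 + 22 = 57.

Step 2 — fraction explained by component i = λ_i / Σ λ:
  PC1: 35/57 = 0.614
  PC2: 22/57 = 0.386

Step 3 — cumulative fraction after k components = (λ_1 + ... + λ_k) / Σ λ:
  k = 1: 35/57 = 0.614
  k = 2: (35 + 22)/57 = 57/57 = 1

Summary (fraction, with percent):

explained: PC1 0.614 (61.4%), PC2 0.386 (38.6%);  cumulative: 0.614, 1


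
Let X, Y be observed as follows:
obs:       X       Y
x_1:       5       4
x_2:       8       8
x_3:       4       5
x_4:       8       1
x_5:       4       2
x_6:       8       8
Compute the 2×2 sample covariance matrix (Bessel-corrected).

Step 1 — column means:
  mean(X) = (5 + 8 + 4 + 8 + 4 + 8) / 6 = 37/6 = 6.1667
  mean(Y) = (4 + 8 + 5 + 1 + 2 + 8) / 6 = 28/6 = 4.6667

Step 2 — sample covariance S[i,j] = (1/(n-1)) · Σ_k (x_{k,i} - mean_i) · (x_{k,j} - mean_j), with n-1 = 5.
  S[X,X] = ((-1.1667)·(-1.1667) + (1.8333)·(1.8333) + (-2.1667)·(-2.1667) + (1.8333)·(1.8333) + (-2.1667)·(-2.1667) + (1.8333)·(1.8333)) / 5 = 20.8333/5 = 4.1667
  S[X,Y] = ((-1.1667)·(-0.6667) + (1.8333)·(3.3333) + (-2.1667)·(0.3333) + (1.8333)·(-3.6667) + (-2.1667)·(-2.6667) + (1.8333)·(3.3333)) / 5 = 11.3333/5 = 2.2667
  S[Y,Y] = ((-0.6667)·(-0.6667) + (3.3333)·(3.3333) + (0.3333)·(0.3333) + (-3.6667)·(-3.6667) + (-2.6667)·(-2.6667) + (3.3333)·(3.3333)) / 5 = 43.3333/5 = 8.6667

S is symmetric (S[j,i] = S[i,j]). Assembling:

S = [[4.1667, 2.2667],
 [2.2667, 8.6667]]


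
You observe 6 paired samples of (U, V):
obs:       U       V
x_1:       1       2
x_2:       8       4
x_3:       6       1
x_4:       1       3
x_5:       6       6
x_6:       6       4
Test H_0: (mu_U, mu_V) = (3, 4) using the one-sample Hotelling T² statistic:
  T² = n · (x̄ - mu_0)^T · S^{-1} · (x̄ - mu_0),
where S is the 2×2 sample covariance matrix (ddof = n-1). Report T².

Step 1 — sample mean vector:
  mean(U) = (1 + 8 + 6 + 1 + 6 + 6) / 6 = 28/6 = 4.6667
  mean(V) = (2 + 4 + 1 + 3 + 6 + 4) / 6 = 20/6 = 3.3333
  x̄ = (4.6667, 3.3333),  deviation x̄ - mu_0 = (4.6667, 3.3333) - (3, 4) = (1.6667, -0.6667).

Step 2 — sample covariance matrix, S[i,j] = (1/(n-1)) · Σ_k (x_{k,i} - mean_i) · (x_{k,j} - mean_j), divisor n-1 = 5:
  S[U,U] = ((-3.6667)·(-3.6667) + (3.3333)·(3.3333) + (1.3333)·(1.3333) + (-3.6667)·(-3.6667) + (1.3333)·(1.3333) + (1.3333)·(1.3333)) / 5 = 43.3333/5 = 8.6667
  S[U,V] = ((-3.6667)·(-1.3333) + (3.3333)·(0.6667) + (1.3333)·(-2.3333) + (-3.6667)·(-0.3333) + (1.3333)·(2.6667) + (1.3333)·(0.6667)) / 5 = 9.6667/5 = 1.9333
  S[V,V] = ((-1.3333)·(-1.3333) + (0.6667)·(0.6667) + (-2.3333)·(-2.3333) + (-0.3333)·(-0.3333) + (2.6667)·(2.6667) + (0.6667)·(0.6667)) / 5 = 15.3333/5 = 3.0667
  S = [[8.6667, 1.9333],
 [1.9333, 3.0667]].

Step 3 — invert S. det(S) = 8.6667·3.0667 - (1.9333)² = 22.84.
  S^{-1} = (1/det) · [[d, -b], [-b, a]] = [[0.1343, -0.0846],
 [-0.0846, 0.3795]].

Step 4 — quadratic form (x̄ - mu_0)^T · S^{-1} · (x̄ - mu_0):
  S^{-1} · (x̄ - mu_0) = (0.2802, -0.394),
  (x̄ - mu_0)^T · [...] = (1.6667)·(0.2802) + (-0.6667)·(-0.394) = 0.7297.

Step 5 — scale by n: T² = 6 · 0.7297 = 4.3783.

T² ≈ 4.3783


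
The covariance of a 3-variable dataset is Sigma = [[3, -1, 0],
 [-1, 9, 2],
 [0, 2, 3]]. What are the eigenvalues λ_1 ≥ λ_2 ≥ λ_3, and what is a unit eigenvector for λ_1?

Step 1 — characteristic polynomial p(λ) = det(λI - Sigma) = λ³ - tr·λ² + c_1·λ - det, where tr = trace, c_1 = sum of the principal 2×2 minors, det = det(Sigma):
  tr = 3 + 9 + 3 = 15,
  c_1 = (3·9 - (-1)²) + (3·3 - (0)²) + (9·3 - (2)²) = 26 + 9 + 23 = 58,
  det = 3·(9·3 - (2)²) - (-1)·((-1)·3 - (2)·(0)) + (0)·((-1)·(2) - 9·(0)) = 3·(23) - (-1)·(-3) + (0)·(-2) = 66.
  So p(λ) = λ³ - 15λ² + 58λ - 66.
Step 2 — look for an integer root (rational root theorem: any rational root is an integer divisor of 66). Testing λ = 3:
  p(3) = 27 - 135 + 174 - 66 = 0  ✓
  Dividing out (λ - 3): p(λ) = (λ - 3)(λ² - 12λ + 22).
Step 3 — remaining eigenvalues from the quadratic λ² - 12λ + 22 = 0:
  Δ = 12² - 4·22 = 144 - 88 = 56,  λ = (12 ± √56)/2 = (12 ± 7.4833)/2 ≈ 9.7417 or 2.2583.
  Sorted: λ_1 = 9.7417,  λ_2 = 3,  λ_3 = 2.2583  (check: sum = 15 = tr ✓).

Step 4 — unit eigenvector for λ_1 ≈ 9.7417: v spans the null space of (Sigma - λ_1 I), whose rows are
  r_1 = (-6.7417, -1, 0),  r_2 = (-1, -0.7417, 2),  r_3 = (0, 2, -6.7417).
  v is orthogonal to every row, so take v ∝ r_1 × r_2 = ((-1)·(2) - (0)·(-0.7417), (0)·(-1) - (-6.7417)·(2), (-6.7417)·(-0.7417) - (-1)·(-1)) ≈ (-2, 13.4833, 4).
  Rescale (multiply by -1 so the first nonzero entry is positive): u = (2, -13.4833, -4).
  ||u|| = √((2)² + (-13.4833)² + (-4)²) = √(201.7998) ≈ 14.2056,  v_1 = u/||u|| ≈ (0.1408, -0.9492, -0.2816) (||v_1|| = 1).

λ_1 = 9.7417,  λ_2 = 3,  λ_3 = 2.2583;  v_1 ≈ (0.1408, -0.9492, -0.2816)


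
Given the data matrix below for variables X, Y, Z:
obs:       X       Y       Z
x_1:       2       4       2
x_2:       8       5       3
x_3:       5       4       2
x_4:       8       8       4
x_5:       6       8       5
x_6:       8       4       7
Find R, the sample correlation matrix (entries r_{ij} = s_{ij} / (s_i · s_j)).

Step 1 — column means:
  mean(X) = (2 + 8 + 5 + 8 + 6 + 8) / 6 = 37/6 = 6.1667
  mean(Y) = (4 + 5 + 4 + 8 + 8 + 4) / 6 = 33/6 = 5.5
  mean(Z) = (2 + 3 + 2 + 4 + 5 + 7) / 6 = 23/6 = 3.8333

Step 2 — sample variances and covariances s[i,j] = (1/(n-1)) · Σ_k (x_{k,i} - mean_i) · (x_{k,j} - mean_j), with n-1 = 5:
  s[X,X] = ((-4.1667)·(-4.1667) + (1.8333)·(1.8333) + (-1.1667)·(-1.1667) + (1.8333)·(1.8333) + (-0.1667)·(-0.1667) + (1.8333)·(1.8333)) / 5 = 28.8333/5 = 5.7667
  s[X,Y] = ((-4.1667)·(-1.5) + (1.8333)·(-0.5) + (-1.1667)·(-1.5) + (1.8333)·(2.5) + (-0.1667)·(2.5) + (1.8333)·(-1.5)) / 5 = 8.5/5 = 1.7
  s[X,Z] = ((-4.1667)·(-1.8333) + (1.8333)·(-0.8333) + (-1.1667)·(-1.8333) + (1.8333)·(0.1667) + (-0.1667)·(1.1667) + (1.8333)·(3.1667)) / 5 = 14.1667/5 = 2.8333
  s[Y,Y] = ((-1.5)·(-1.5) + (-0.5)·(-0.5) + (-1.5)·(-1.5) + (2.5)·(2.5) + (2.5)·(2.5) + (-1.5)·(-1.5)) / 5 = 19.5/5 = 3.9
  s[Y,Z] = ((-1.5)·(-1.8333) + (-0.5)·(-0.8333) + (-1.5)·(-1.8333) + (2.5)·(0.1667) + (2.5)·(1.1667) + (-1.5)·(3.1667)) / 5 = 4.5/5 = 0.9
  s[Z,Z] = ((-1.8333)·(-1.8333) + (-0.8333)·(-0.8333) + (-1.8333)·(-1.8333) + (0.1667)·(0.1667) + (1.1667)·(1.1667) + (3.1667)·(3.1667)) / 5 = 18.8333/5 = 3.7667
  Sample standard deviations s_i = √(s[i,i]):
  s(X) = √(5.7667) = 2.4014
  s(Y) = √(3.9) = 1.9748
  s(Z) = √(3.7667) = 1.9408

Step 3 — r_{ij} = s_{ij} / (s_i · s_j):
  r[X,X] = 1 (diagonal).
  r[X,Y] = 1.7 / (2.4014 · 1.9748) = 1.7 / 4.7424 = 0.3585
  r[X,Z] = 2.8333 / (2.4014 · 1.9408) = 2.8333 / 4.6606 = 0.6079
  r[Y,Y] = 1 (diagonal).
  r[Y,Z] = 0.9 / (1.9748 · 1.9408) = 0.9 / 3.8328 = 0.2348
  r[Z,Z] = 1 (diagonal).

R is symmetric with unit diagonal. Assembling:

R = [[1, 0.3585, 0.6079],
 [0.3585, 1, 0.2348],
 [0.6079, 0.2348, 1]]


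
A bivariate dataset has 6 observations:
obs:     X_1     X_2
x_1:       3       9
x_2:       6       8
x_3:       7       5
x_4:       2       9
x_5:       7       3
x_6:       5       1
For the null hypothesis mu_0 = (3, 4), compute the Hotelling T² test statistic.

Step 1 — sample mean vector:
  mean(X_1) = (3 + 6 + 7 + 2 + 7 + 5) / 6 = 30/6 = 5
  mean(X_2) = (9 + 8 + 5 + 9 + 3 + 1) / 6 = 35/6 = 5.8333
  x̄ = (5, 5.8333),  deviation x̄ - mu_0 = (5, 5.8333) - (3, 4) = (2, 1.8333).

Step 2 — sample covariance matrix, S[i,j] = (1/(n-1)) · Σ_k (x_{k,i} - mean_i) · (x_{k,j} - mean_j), divisor n-1 = 5:
  S[X_1,X_1] = ((-2)·(-2) + (1)·(1) + (2)·(2) + (-3)·(-3) + (2)·(2) + (0)·(0)) / 5 = 22/5 = 4.4
  S[X_1,X_2] = ((-2)·(3.1667) + (1)·(2.1667) + (2)·(-0.8333) + (-3)·(3.1667) + (2)·(-2.8333) + (0)·(-4.8333)) / 5 = -21/5 = -4.2
  S[X_2,X_2] = ((3.1667)·(3.1667) + (2.1667)·(2.1667) + (-0.8333)·(-0.8333) + (3.1667)·(3.1667) + (-2.8333)·(-2.8333) + (-4.8333)·(-4.8333)) / 5 = 56.8333/5 = 11.3667
  S = [[4.4, -4.2],
 [-4.2, 11.3667]].

Step 3 — invert S. det(S) = 4.4·11.3667 - (-4.2)² = 32.3733.
  S^{-1} = (1/det) · [[d, -b], [-b, a]] = [[0.3511, 0.1297],
 [0.1297, 0.1359]].

Step 4 — quadratic form (x̄ - mu_0)^T · S^{-1} · (x̄ - mu_0):
  S^{-1} · (x̄ - mu_0) = (0.9401, 0.5086),
  (x̄ - mu_0)^T · [...] = (2)·(0.9401) + (1.8333)·(0.5086) = 2.8127.

Step 5 — scale by n: T² = 6 · 2.8127 = 16.876.

T² ≈ 16.876


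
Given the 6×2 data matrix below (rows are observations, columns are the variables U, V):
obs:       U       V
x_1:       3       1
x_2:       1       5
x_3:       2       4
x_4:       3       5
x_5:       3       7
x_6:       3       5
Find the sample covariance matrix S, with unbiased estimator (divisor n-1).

Step 1 — column means:
  mean(U) = (3 + 1 + 2 + 3 + 3 + 3) / 6 = 15/6 = 2.5
  mean(V) = (1 + 5 + 4 + 5 + 7 + 5) / 6 = 27/6 = 4.5

Step 2 — sample covariance S[i,j] = (1/(n-1)) · Σ_k (x_{k,i} - mean_i) · (x_{k,j} - mean_j), with n-1 = 5.
  S[U,U] = ((0.5)·(0.5) + (-1.5)·(-1.5) + (-0.5)·(-0.5) + (0.5)·(0.5) + (0.5)·(0.5) + (0.5)·(0.5)) / 5 = 3.5/5 = 0.7
  S[U,V] = ((0.5)·(-3.5) + (-1.5)·(0.5) + (-0.5)·(-0.5) + (0.5)·(0.5) + (0.5)·(2.5) + (0.5)·(0.5)) / 5 = -0.5/5 = -0.1
  S[V,V] = ((-3.5)·(-3.5) + (0.5)·(0.5) + (-0.5)·(-0.5) + (0.5)·(0.5) + (2.5)·(2.5) + (0.5)·(0.5)) / 5 = 19.5/5 = 3.9

S is symmetric (S[j,i] = S[i,j]). Assembling:

S = [[0.7, -0.1],
 [-0.1, 3.9]]


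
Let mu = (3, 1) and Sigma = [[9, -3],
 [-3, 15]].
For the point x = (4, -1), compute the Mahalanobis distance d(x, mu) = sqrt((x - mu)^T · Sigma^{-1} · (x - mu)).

Step 1 — centre the observation: (x - mu) = (1, -2).

Step 2 — invert Sigma. det(Sigma) = 9·15 - (-3)² = 126.
  Sigma^{-1} = (1/det) · [[d, -b], [-b, a]] = [[0.119, 0.0238],
 [0.0238, 0.0714]].

Step 3 — form the quadratic (x - mu)^T · Sigma^{-1} · (x - mu):
  Sigma^{-1} · (x - mu) = (0.0714, -0.119).
  (x - mu)^T · [Sigma^{-1} · (x - mu)] = (1)·(0.0714) + (-2)·(-0.119) = 0.3095.

Step 4 — take square root: d = √(0.3095) ≈ 0.5563.

d(x, mu) = √(0.3095) ≈ 0.5563


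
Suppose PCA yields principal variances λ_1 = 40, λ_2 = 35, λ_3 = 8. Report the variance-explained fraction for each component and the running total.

Step 1 — total variance = trace(Sigma) = Σ λ_i = 40 + 35 + 8 = 83.

Step 2 — fraction explained by component i = λ_i / Σ λ:
  PC1: 40/83 = 0.4819
  PC2: 35/83 = 0.4217
  PC3: 8/83 = 0.0964

Step 3 — cumulative fraction after k components = (λ_1 + ... + λ_k) / Σ λ:
  k = 1: 40/83 = 0.4819
  k = 2: (40 + 35)/83 = 75/83 = 0.9036
  k = 3: (40 + 35 + 8)/83 = 83/83 = 1

Summary (fraction, with percent):

explained: PC1 0.4819 (48.19%), PC2 0.4217 (42.17%), PC3 0.0964 (9.64%);  cumulative: 0.4819, 0.9036, 1


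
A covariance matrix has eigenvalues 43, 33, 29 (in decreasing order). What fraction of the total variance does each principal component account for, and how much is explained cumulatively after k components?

Step 1 — total variance = trace(Sigma) = Σ λ_i = 43 + 33 + 29 = 105.

Step 2 — fraction explained by component i = λ_i / Σ λ:
  PC1: 43/105 = 0.4095
  PC2: 33/105 = 0.3143
  PC3: 29/105 = 0.2762

Step 3 — cumulative fraction after k components = (λ_1 + ... + λ_k) / Σ λ:
  k = 1: 43/105 = 0.4095
  k = 2: (43 + 33)/105 = 76/105 = 0.7238
  k = 3: (43 + 33 + 29)/105 = 105/105 = 1

Summary (fraction, with percent):

explained: PC1 0.4095 (40.95%), PC2 0.3143 (31.43%), PC3 0.2762 (27.62%);  cumulative: 0.4095, 0.7238, 1


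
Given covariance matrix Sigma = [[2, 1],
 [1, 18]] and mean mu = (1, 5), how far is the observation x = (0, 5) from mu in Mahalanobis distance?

Step 1 — centre the observation: (x - mu) = (-1, 0).

Step 2 — invert Sigma. det(Sigma) = 2·18 - (1)² = 35.
  Sigma^{-1} = (1/det) · [[d, -b], [-b, a]] = [[0.5143, -0.0286],
 [-0.0286, 0.0571]].

Step 3 — form the quadratic (x - mu)^T · Sigma^{-1} · (x - mu):
  Sigma^{-1} · (x - mu) = (-0.5143, 0.0286).
  (x - mu)^T · [Sigma^{-1} · (x - mu)] = (-1)·(-0.5143) + (0)·(0.0286) = 0.5143.

Step 4 — take square root: d = √(0.5143) ≈ 0.7171.

d(x, mu) = √(0.5143) ≈ 0.7171


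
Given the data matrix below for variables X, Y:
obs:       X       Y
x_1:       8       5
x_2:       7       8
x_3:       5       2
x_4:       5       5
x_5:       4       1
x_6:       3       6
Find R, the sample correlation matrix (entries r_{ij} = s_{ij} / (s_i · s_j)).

Step 1 — column means:
  mean(X) = (8 + 7 + 5 + 5 + 4 + 3) / 6 = 32/6 = 5.3333
  mean(Y) = (5 + 8 + 2 + 5 + 1 + 6) / 6 = 27/6 = 4.5

Step 2 — sample variances and covariances s[i,j] = (1/(n-1)) · Σ_k (x_{k,i} - mean_i) · (x_{k,j} - mean_j), with n-1 = 5:
  s[X,X] = ((2.6667)·(2.6667) + (1.6667)·(1.6667) + (-0.3333)·(-0.3333) + (-0.3333)·(-0.3333) + (-1.3333)·(-1.3333) + (-2.3333)·(-2.3333)) / 5 = 17.3333/5 = 3.4667
  s[X,Y] = ((2.6667)·(0.5) + (1.6667)·(3.5) + (-0.3333)·(-2.5) + (-0.3333)·(0.5) + (-1.3333)·(-3.5) + (-2.3333)·(1.5)) / 5 = 9/5 = 1.8
  s[Y,Y] = ((0.5)·(0.5) + (3.5)·(3.5) + (-2.5)·(-2.5) + (0.5)·(0.5) + (-3.5)·(-3.5) + (1.5)·(1.5)) / 5 = 33.5/5 = 6.7
  Sample standard deviations s_i = √(s[i,i]):
  s(X) = √(3.4667) = 1.8619
  s(Y) = √(6.7) = 2.5884

Step 3 — r_{ij} = s_{ij} / (s_i · s_j):
  r[X,X] = 1 (diagonal).
  r[X,Y] = 1.8 / (1.8619 · 2.5884) = 1.8 / 4.8194 = 0.3735
  r[Y,Y] = 1 (diagonal).

R is symmetric with unit diagonal. Assembling:

R = [[1, 0.3735],
 [0.3735, 1]]


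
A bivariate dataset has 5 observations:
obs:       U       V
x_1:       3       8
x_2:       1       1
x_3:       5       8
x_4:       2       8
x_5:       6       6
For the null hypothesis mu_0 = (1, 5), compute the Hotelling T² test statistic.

Step 1 — sample mean vector:
  mean(U) = (3 + 1 + 5 + 2 + 6) / 5 = 17/5 = 3.4
  mean(V) = (8 + 1 + 8 + 8 + 6) / 5 = 31/5 = 6.2
  x̄ = (3.4, 6.2),  deviation x̄ - mu_0 = (3.4, 6.2) - (1, 5) = (2.4, 1.2).

Step 2 — sample covariance matrix, S[i,j] = (1/(n-1)) · Σ_k (x_{k,i} - mean_i) · (x_{k,j} - mean_j), divisor n-1 = 4:
  S[U,U] = ((-0.4)·(-0.4) + (-2.4)·(-2.4) + (1.6)·(1.6) + (-1.4)·(-1.4) + (2.6)·(2.6)) / 4 = 17.2/4 = 4.3
  S[U,V] = ((-0.4)·(1.8) + (-2.4)·(-5.2) + (1.6)·(1.8) + (-1.4)·(1.8) + (2.6)·(-0.2)) / 4 = 11.6/4 = 2.9
  S[V,V] = ((1.8)·(1.8) + (-5.2)·(-5.2) + (1.8)·(1.8) + (1.8)·(1.8) + (-0.2)·(-0.2)) / 4 = 36.8/4 = 9.2
  S = [[4.3, 2.9],
 [2.9, 9.2]].

Step 3 — invert S. det(S) = 4.3·9.2 - (2.9)² = 31.15.
  S^{-1} = (1/det) · [[d, -b], [-b, a]] = [[0.2953, -0.0931],
 [-0.0931, 0.138]].

Step 4 — quadratic form (x̄ - mu_0)^T · S^{-1} · (x̄ - mu_0):
  S^{-1} · (x̄ - mu_0) = (0.5971, -0.0578),
  (x̄ - mu_0)^T · [...] = (2.4)·(0.5971) + (1.2)·(-0.0578) = 1.3637.

Step 5 — scale by n: T² = 5 · 1.3637 = 6.8186.

T² ≈ 6.8186


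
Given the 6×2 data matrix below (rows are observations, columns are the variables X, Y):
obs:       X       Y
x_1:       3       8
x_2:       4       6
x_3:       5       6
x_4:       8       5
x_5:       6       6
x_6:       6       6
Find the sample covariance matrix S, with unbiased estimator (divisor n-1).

Step 1 — column means:
  mean(X) = (3 + 4 + 5 + 8 + 6 + 6) / 6 = 32/6 = 5.3333
  mean(Y) = (8 + 6 + 6 + 5 + 6 + 6) / 6 = 37/6 = 6.1667

Step 2 — sample covariance S[i,j] = (1/(n-1)) · Σ_k (x_{k,i} - mean_i) · (x_{k,j} - mean_j), with n-1 = 5.
  S[X,X] = ((-2.3333)·(-2.3333) + (-1.3333)·(-1.3333) + (-0.3333)·(-0.3333) + (2.6667)·(2.6667) + (0.6667)·(0.6667) + (0.6667)·(0.6667)) / 5 = 15.3333/5 = 3.0667
  S[X,Y] = ((-2.3333)·(1.8333) + (-1.3333)·(-0.1667) + (-0.3333)·(-0.1667) + (2.6667)·(-1.1667) + (0.6667)·(-0.1667) + (0.6667)·(-0.1667)) / 5 = -7.3333/5 = -1.4667
  S[Y,Y] = ((1.8333)·(1.8333) + (-0.1667)·(-0.1667) + (-0.1667)·(-0.1667) + (-1.1667)·(-1.1667) + (-0.1667)·(-0.1667) + (-0.1667)·(-0.1667)) / 5 = 4.8333/5 = 0.9667

S is symmetric (S[j,i] = S[i,j]). Assembling:

S = [[3.0667, -1.4667],
 [-1.4667, 0.9667]]


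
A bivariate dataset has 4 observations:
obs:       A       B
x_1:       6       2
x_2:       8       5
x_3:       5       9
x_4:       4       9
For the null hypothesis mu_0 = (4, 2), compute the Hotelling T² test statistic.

Step 1 — sample mean vector:
  mean(A) = (6 + 8 + 5 + 4) / 4 = 23/4 = 5.75
  mean(B) = (2 + 5 + 9 + 9) / 4 = 25/4 = 6.25
  x̄ = (5.75, 6.25),  deviation x̄ - mu_0 = (5.75, 6.25) - (4, 2) = (1.75, 4.25).

Step 2 — sample covariance matrix, S[i,j] = (1/(n-1)) · Σ_k (x_{k,i} - mean_i) · (x_{k,j} - mean_j), divisor n-1 = 3:
  S[A,A] = ((0.25)·(0.25) + (2.25)·(2.25) + (-0.75)·(-0.75) + (-1.75)·(-1.75)) / 3 = 8.75/3 = 2.9167
  S[A,B] = ((0.25)·(-4.25) + (2.25)·(-1.25) + (-0.75)·(2.75) + (-1.75)·(2.75)) / 3 = -10.75/3 = -3.5833
  S[B,B] = ((-4.25)·(-4.25) + (-1.25)·(-1.25) + (2.75)·(2.75) + (2.75)·(2.75)) / 3 = 34.75/3 = 11.5833
  S = [[2.9167, -3.5833],
 [-3.5833, 11.5833]].

Step 3 — invert S. det(S) = 2.9167·11.5833 - (-3.5833)² = 20.9444.
  S^{-1} = (1/det) · [[d, -b], [-b, a]] = [[0.5531, 0.1711],
 [0.1711, 0.1393]].

Step 4 — quadratic form (x̄ - mu_0)^T · S^{-1} · (x̄ - mu_0):
  S^{-1} · (x̄ - mu_0) = (1.695, 0.8912),
  (x̄ - mu_0)^T · [...] = (1.75)·(1.695) + (4.25)·(0.8912) = 6.754.

Step 5 — scale by n: T² = 4 · 6.754 = 27.0159.

T² ≈ 27.0159
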